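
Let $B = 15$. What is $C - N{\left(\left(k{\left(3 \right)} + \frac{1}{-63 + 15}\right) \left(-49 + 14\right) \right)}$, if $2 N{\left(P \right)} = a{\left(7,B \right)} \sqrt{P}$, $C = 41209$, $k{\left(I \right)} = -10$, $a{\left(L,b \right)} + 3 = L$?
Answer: $41209 - \frac{\sqrt{50505}}{6} \approx 41172.0$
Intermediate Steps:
$a{\left(L,b \right)} = -3 + L$
$N{\left(P \right)} = 2 \sqrt{P}$ ($N{\left(P \right)} = \frac{\left(-3 + 7\right) \sqrt{P}}{2} = \frac{4 \sqrt{P}}{2} = 2 \sqrt{P}$)
$C - N{\left(\left(k{\left(3 \right)} + \frac{1}{-63 + 15}\right) \left(-49 + 14\right) \right)} = 41209 - 2 \sqrt{\left(-10 + \frac{1}{-63 + 15}\right) \left(-49 + 14\right)} = 41209 - 2 \sqrt{\left(-10 + \frac{1}{-48}\right) \left(-35\right)} = 41209 - 2 \sqrt{\left(-10 - \frac{1}{48}\right) \left(-35\right)} = 41209 - 2 \sqrt{\left(- \frac{481}{48}\right) \left(-35\right)} = 41209 - 2 \sqrt{\frac{16835}{48}} = 41209 - 2 \frac{\sqrt{50505}}{12} = 41209 - \frac{\sqrt{50505}}{6}$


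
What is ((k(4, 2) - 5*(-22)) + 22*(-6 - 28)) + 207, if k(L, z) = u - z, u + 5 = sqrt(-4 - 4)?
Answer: -438 + 2*I*sqrt(2) ≈ -438.0 + 2.8284*I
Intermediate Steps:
u = -5 + 2*I*sqrt(2) (u = -5 + sqrt(-4 - 4) = -5 + sqrt(-8) = -5 + 2*I*sqrt(2) ≈ -5.0 + 2.8284*I)
k(L, z) = -5 - z + 2*I*sqrt(2) (k(L, z) = (-5 + 2*I*sqrt(2)) - z = -5 - z + 2*I*sqrt(2))
((k(4, 2) - 5*(-22)) + 22*(-6 - 28)) + 207 = (((-5 - 1*2 + 2*I*sqrt(2)) - 5*(-22)) + 22*(-6 - 28)) + 207 = (((-5 - 2 + 2*I*sqrt(2)) + 110) + 22*(-34)) + 207 = (((-7 + 2*I*sqrt(2)) + 110) - 748) + 207 = ((103 + 2*I*sqrt(2)) - 748) + 207 = (-645 + 2*I*sqrt(2)) + 207 = -438 + 2*I*sqrt(2)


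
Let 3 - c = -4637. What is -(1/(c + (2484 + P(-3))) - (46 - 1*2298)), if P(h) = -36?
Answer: -15962177/7088 ≈ -2252.0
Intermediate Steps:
c = 4640 (c = 3 - 1*(-4637) = 3 + 4637 = 4640)
-(1/(c + (2484 + P(-3))) - (46 - 1*2298)) = -(1/(4640 + (2484 - 36)) - (46 - 1*2298)) = -(1/(4640 + 2448) - (46 - 2298)) = -(1/7088 - 1*(-2252)) = -(1/7088 + 2252) = -1*15962177/7088 = -15962177/7088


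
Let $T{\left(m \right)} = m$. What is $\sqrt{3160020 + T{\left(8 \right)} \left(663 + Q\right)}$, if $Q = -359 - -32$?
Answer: $6 \sqrt{87853} \approx 1778.4$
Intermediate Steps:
$Q = -327$ ($Q = -359 + 32 = -327$)
$\sqrt{3160020 + T{\left(8 \right)} \left(663 + Q\right)} = \sqrt{3160020 + 8 \left(663 - 327\right)} = \sqrt{3160020 + 8 \cdot 336} = \sqrt{3160020 + 2688} = \sqrt{3162708} = 6 \sqrt{87853}$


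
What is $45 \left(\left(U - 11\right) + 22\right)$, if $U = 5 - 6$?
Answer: $450$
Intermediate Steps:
$U = -1$
$45 \left(\left(U - 11\right) + 22\right) = 45 \left(\left(-1 - 11\right) + 22\right) = 45 \left(-12 + 22\right) = 45 \cdot 10 = 450$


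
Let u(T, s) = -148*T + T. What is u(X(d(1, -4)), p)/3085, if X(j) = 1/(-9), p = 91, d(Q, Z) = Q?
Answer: 49/9255 ≈ 0.0052944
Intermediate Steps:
X(j) = -⅑
u(T, s) = -147*T
u(X(d(1, -4)), p)/3085 = -147*(-⅑)/3085 = (49/3)*(1/3085) = 49/9255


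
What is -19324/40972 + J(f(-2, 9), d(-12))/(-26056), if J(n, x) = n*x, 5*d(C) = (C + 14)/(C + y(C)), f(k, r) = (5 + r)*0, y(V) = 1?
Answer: -4831/10243 ≈ -0.47164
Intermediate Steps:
f(k, r) = 0
d(C) = (14 + C)/(5*(1 + C)) (d(C) = ((C + 14)/(C + 1))/5 = ((14 + C)/(1 + C))/5 = (14 + C)/(5*(1 + C)))
-19324/40972 + J(f(-2, 9), d(-12))/(-26056) = -19324/40972 + (0*((14 - 12)/(5*(1 - 12))))/(-26056) = -19324*1/40972 + (0*((⅕)*2/(-11)))*(-1/26056) = -4831/10243 + (0*((⅕)*(-1/11)*2))*(-1/26056) = -4831/10243 + (0*(-2/55))*(-1/26056) = -4831/10243 + 0*(-1/26056) = -4831/10243 + 0 = -4831/10243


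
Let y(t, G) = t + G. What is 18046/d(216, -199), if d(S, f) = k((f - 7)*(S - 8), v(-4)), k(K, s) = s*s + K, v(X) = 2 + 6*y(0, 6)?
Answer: -9023/20702 ≈ -0.43585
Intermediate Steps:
y(t, G) = G + t
v(X) = 38 (v(X) = 2 + 6*(6 + 0) = 2 + 6*6 = 2 + 36 = 38)
k(K, s) = K + s² (k(K, s) = s² + K = K + s²)
d(S, f) = 1444 + (-8 + S)*(-7 + f) (d(S, f) = (f - 7)*(S - 8) + 38² = (-7 + f)*(-8 + S) + 1444 = (-8 + S)*(-7 + f) + 1444 = 1444 + (-8 + S)*(-7 + f))
18046/d(216, -199) = 18046/(1500 - 8*(-199) - 7*216 + 216*(-199)) = 18046/(1500 + 1592 - 1512 - 42984) = 18046/(-41404) = 18046*(-1/41404) = -9023/20702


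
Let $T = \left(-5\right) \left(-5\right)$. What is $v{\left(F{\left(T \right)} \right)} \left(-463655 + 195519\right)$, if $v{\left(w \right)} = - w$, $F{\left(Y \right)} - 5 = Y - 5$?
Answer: $6703400$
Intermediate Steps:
$T = 25$
$F{\left(Y \right)} = Y$ ($F{\left(Y \right)} = 5 + \left(Y - 5\right) = 5 + \left(-5 + Y\right) = Y$)
$v{\left(F{\left(T \right)} \right)} \left(-463655 + 195519\right) = \left(-1\right) 25 \left(-463655 + 195519\right) = \left(-25\right) \left(-268136\right) = 6703400$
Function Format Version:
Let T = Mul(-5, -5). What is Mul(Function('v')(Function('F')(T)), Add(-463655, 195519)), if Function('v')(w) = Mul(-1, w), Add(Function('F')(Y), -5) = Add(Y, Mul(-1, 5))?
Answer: 6703400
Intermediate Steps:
T = 25
Function('F')(Y) = Y (Function('F')(Y) = Add(5, Add(Y, Mul(-1, 5))) = Add(5, Add(Y, -5)) = Add(5, Add(-5, Y)) = Y)
Mul(Function('v')(Function('F')(T)), Add(-463655, 195519)) = Mul(Mul(-1, 25), Add(-463655, 195519)) = Mul(-25, -268136) = 6703400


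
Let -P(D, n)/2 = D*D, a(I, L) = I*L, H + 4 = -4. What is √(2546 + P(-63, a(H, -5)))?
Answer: 4*I*√337 ≈ 73.43*I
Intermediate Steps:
H = -8 (H = -4 - 4 = -8)
P(D, n) = -2*D² (P(D, n) = -2*D*D = -2*D²)
√(2546 + P(-63, a(H, -5))) = √(2546 - 2*(-63)²) = √(2546 - 2*3969) = √(2546 - 7938) = √(-5392) = 4*I*√337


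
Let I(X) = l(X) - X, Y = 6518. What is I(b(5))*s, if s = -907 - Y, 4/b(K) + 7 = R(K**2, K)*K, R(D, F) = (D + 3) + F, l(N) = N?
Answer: 0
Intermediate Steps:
R(D, F) = 3 + D + F (R(D, F) = (3 + D) + F = 3 + D + F)
b(K) = 4/(-7 + K*(3 + K + K**2)) (b(K) = 4/(-7 + (3 + K**2 + K)*K) = 4/(-7 + (3 + K + K**2)*K) = 4/(-7 + K*(3 + K + K**2)))
I(X) = 0 (I(X) = X - X = 0)
s = -7425 (s = -907 - 1*6518 = -907 - 6518 = -7425)
I(b(5))*s = 0*(-7425) = 0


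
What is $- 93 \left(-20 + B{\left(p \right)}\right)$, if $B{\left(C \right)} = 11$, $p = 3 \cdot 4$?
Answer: $837$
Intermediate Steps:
$p = 12$
$- 93 \left(-20 + B{\left(p \right)}\right) = - 93 \left(-20 + 11\right) = \left(-93\right) \left(-9\right) = 837$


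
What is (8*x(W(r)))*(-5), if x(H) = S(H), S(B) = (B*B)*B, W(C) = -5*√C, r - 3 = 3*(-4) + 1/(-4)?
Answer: -23125*I*√37 ≈ -1.4066e+5*I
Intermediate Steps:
r = -37/4 (r = 3 + (3*(-4) + 1/(-4)) = 3 + (-12 + 1*(-¼)) = 3 + (-12 - ¼) = 3 - 49/4 = -37/4 ≈ -9.2500)
S(B) = B³ (S(B) = B²*B = B³)
x(H) = H³
(8*x(W(r)))*(-5) = (8*(-5*I*√37/2)³)*(-5) = (8*(4625*I*√37/8))*(-5) = (4625*I*√37)*(-5) = -23125*I*√37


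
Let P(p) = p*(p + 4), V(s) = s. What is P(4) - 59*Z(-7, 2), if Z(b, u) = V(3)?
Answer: -145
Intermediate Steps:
Z(b, u) = 3
P(p) = p*(4 + p)
P(4) - 59*Z(-7, 2) = 4*(4 + 4) - 59*3 = 4*8 - 177 = 32 - 177 = -145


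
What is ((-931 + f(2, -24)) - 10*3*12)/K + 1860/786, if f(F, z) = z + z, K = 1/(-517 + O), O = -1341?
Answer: 325910232/131 ≈ 2.4879e+6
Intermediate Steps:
K = -1/1858 (K = 1/(-517 - 1341) = 1/(-1858) = -1/1858 ≈ -0.00053821)
f(F, z) = 2*z
((-931 + f(2, -24)) - 10*3*12)/K + 1860/786 = ((-931 + 2*(-24)) - 10*3*12)/(-1/1858) + 1860/786 = ((-931 - 48) - 30*12)*(-1858) + 1860*(1/786) = (-979 - 360)*(-1858) + 310/131 = -1339*(-1858) + 310/131 = 2487862 + 310/131 = 325910232/131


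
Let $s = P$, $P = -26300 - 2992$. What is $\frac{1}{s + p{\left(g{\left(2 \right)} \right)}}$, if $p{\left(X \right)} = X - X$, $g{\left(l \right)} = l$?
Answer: $- \frac{1}{29292} \approx -3.4139 \cdot 10^{-5}$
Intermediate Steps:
$p{\left(X \right)} = 0$
$P = -29292$ ($P = -26300 - 2992 = -29292$)
$s = -29292$
$\frac{1}{s + p{\left(g{\left(2 \right)} \right)}} = \frac{1}{-29292 + 0} = \frac{1}{-29292} = - \frac{1}{29292}$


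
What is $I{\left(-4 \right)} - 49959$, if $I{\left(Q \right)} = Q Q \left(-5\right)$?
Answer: $-50039$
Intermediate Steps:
$I{\left(Q \right)} = - 5 Q^{2}$ ($I{\left(Q \right)} = Q^{2} \left(-5\right) = - 5 Q^{2}$)
$I{\left(-4 \right)} - 49959 = - 5 \left(-4\right)^{2} - 49959 = \left(-5\right) 16 - 49959 = -80 - 49959 = -50039$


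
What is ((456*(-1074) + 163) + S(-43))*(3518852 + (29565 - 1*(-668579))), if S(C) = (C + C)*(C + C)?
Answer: -2033372216260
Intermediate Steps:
S(C) = 4*C² (S(C) = (2*C)*(2*C) = 4*C²)
((456*(-1074) + 163) + S(-43))*(3518852 + (29565 - 1*(-668579))) = ((456*(-1074) + 163) + 4*(-43)²)*(3518852 + (29565 - 1*(-668579))) = ((-489744 + 163) + 4*1849)*(3518852 + (29565 + 668579)) = (-489581 + 7396)*(3518852 + 698144) = -482185*4216996 = -2033372216260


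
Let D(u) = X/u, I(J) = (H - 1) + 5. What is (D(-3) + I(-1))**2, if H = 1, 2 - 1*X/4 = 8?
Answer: 169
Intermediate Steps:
X = -24 (X = 8 - 4*8 = 8 - 32 = -24)
I(J) = 5 (I(J) = (1 - 1) + 5 = 0 + 5 = 5)
D(u) = -24/u
(D(-3) + I(-1))**2 = (-24/(-3) + 5)**2 = (-24*(-1/3) + 5)**2 = (8 + 5)**2 = 13**2 = 169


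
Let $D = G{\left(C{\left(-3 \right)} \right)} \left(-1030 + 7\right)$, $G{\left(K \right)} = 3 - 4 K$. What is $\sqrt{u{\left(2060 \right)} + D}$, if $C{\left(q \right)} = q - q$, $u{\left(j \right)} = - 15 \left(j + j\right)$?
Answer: $i \sqrt{64869} \approx 254.69 i$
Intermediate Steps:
$u{\left(j \right)} = - 30 j$ ($u{\left(j \right)} = - 15 \cdot 2 j = - 30 j$)
$C{\left(q \right)} = 0$
$D = -3069$ ($D = \left(3 - 0\right) \left(-1030 + 7\right) = \left(3 + 0\right) \left(-1023\right) = 3 \left(-1023\right) = -3069$)
$\sqrt{u{\left(2060 \right)} + D} = \sqrt{\left(-30\right) 2060 - 3069} = \sqrt{-61800 - 3069} = \sqrt{-64869} = i \sqrt{64869}$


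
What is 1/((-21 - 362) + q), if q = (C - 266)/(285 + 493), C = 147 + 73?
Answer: -389/149010 ≈ -0.0026106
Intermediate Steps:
C = 220
q = -23/389 (q = (220 - 266)/(285 + 493) = -46/778 = -46*1/778 = -23/389 ≈ -0.059126)
1/((-21 - 362) + q) = 1/((-21 - 362) - 23/389) = 1/(-383 - 23/389) = 1/(-149010/389) = -389/149010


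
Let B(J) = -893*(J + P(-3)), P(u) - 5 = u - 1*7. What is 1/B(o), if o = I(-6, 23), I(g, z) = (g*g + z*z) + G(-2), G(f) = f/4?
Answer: -2/999267 ≈ -2.0015e-6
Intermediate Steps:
G(f) = f/4 (G(f) = f*(1/4) = f/4)
P(u) = -2 + u (P(u) = 5 + (u - 1*7) = 5 + (u - 7) = 5 + (-7 + u) = -2 + u)
I(g, z) = -1/2 + g**2 + z**2 (I(g, z) = (g*g + z*z) + (1/4)*(-2) = (g**2 + z**2) - 1/2 = -1/2 + g**2 + z**2)
o = 1129/2 (o = -1/2 + (-6)**2 + 23**2 = -1/2 + 36 + 529 = 1129/2 ≈ 564.50)
B(J) = 4465 - 893*J (B(J) = -893*(J + (-2 - 3)) = -893*(J - 5) = -893*(-5 + J) = 4465 - 893*J)
1/B(o) = 1/(4465 - 893*1129/2) = 1/(4465 - 1008197/2) = 1/(-999267/2) = -2/999267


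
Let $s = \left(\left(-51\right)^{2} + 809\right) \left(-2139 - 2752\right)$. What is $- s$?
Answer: $16678310$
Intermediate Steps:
$s = -16678310$ ($s = \left(2601 + 809\right) \left(-4891\right) = 3410 \left(-4891\right) = -16678310$)
$- s = \left(-1\right) \left(-16678310\right) = 16678310$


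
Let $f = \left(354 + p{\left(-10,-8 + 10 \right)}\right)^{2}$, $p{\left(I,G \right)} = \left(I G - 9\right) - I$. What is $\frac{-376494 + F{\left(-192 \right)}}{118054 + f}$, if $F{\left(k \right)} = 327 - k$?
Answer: $- \frac{375975}{230279} \approx -1.6327$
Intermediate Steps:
$p{\left(I,G \right)} = -9 - I + G I$ ($p{\left(I,G \right)} = \left(G I - 9\right) - I = \left(-9 + G I\right) - I = -9 - I + G I$)
$f = 112225$ ($f = \left(354 - \left(-1 - \left(-8 + 10\right) \left(-10\right)\right)\right)^{2} = \left(354 + \left(-9 + 10 + 2 \left(-10\right)\right)\right)^{2} = \left(354 - 19\right)^{2} = 335^{2} = 112225$)
$\frac{-376494 + F{\left(-192 \right)}}{118054 + f} = \frac{-376494 + \left(327 - -192\right)}{118054 + 112225} = \frac{-376494 + \left(327 + 192\right)}{230279} = \left(-376494 + 519\right) \frac{1}{230279} = \left(-375975\right) \frac{1}{230279} = - \frac{375975}{230279}$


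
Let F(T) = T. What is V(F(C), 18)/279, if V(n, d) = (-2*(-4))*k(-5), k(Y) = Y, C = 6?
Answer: -40/279 ≈ -0.14337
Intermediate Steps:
V(n, d) = -40 (V(n, d) = -2*(-4)*(-5) = 8*(-5) = -40)
V(F(C), 18)/279 = -40/279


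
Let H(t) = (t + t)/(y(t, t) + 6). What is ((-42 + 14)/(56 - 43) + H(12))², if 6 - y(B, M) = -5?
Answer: 26896/48841 ≈ 0.55068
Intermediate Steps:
y(B, M) = 11 (y(B, M) = 6 - 1*(-5) = 6 + 5 = 11)
H(t) = 2*t/17 (H(t) = (t + t)/(11 + 6) = (2*t)/17 = (2*t)*(1/17) = 2*t/17)
((-42 + 14)/(56 - 43) + H(12))² = ((-42 + 14)/(56 - 43) + (2/17)*12)² = (-28/13 + 24/17)² = (-164/221)² = 26896/48841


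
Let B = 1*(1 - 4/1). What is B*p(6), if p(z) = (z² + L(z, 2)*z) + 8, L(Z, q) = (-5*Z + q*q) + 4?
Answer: 264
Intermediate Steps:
L(Z, q) = 4 + q² - 5*Z (L(Z, q) = (-5*Z + q²) + 4 = (q² - 5*Z) + 4 = 4 + q² - 5*Z)
B = -3 (B = 1*(1 - 4*1) = 1*(1 - 4) = 1*(-3) = -3)
p(z) = 8 + z² + z*(8 - 5*z) (p(z) = (z² + (4 + 2² - 5*z)*z) + 8 = (z² + (4 + 4 - 5*z)*z) + 8 = (z² + (8 - 5*z)*z) + 8 = (z² + z*(8 - 5*z)) + 8 = 8 + z² + z*(8 - 5*z))
B*p(6) = -3*(8 - 4*6² + 8*6) = -3*(8 - 4*36 + 48) = -3*(8 - 144 + 48) = -3*(-88) = 264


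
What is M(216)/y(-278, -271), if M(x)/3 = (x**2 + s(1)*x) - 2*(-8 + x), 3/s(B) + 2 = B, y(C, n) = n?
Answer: -136776/271 ≈ -504.71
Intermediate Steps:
s(B) = 3/(-2 + B)
M(x) = 48 - 15*x + 3*x**2 (M(x) = 3*((x**2 + (3/(-2 + 1))*x) - 2*(-8 + x)) = 3*((x**2 + (3/(-1))*x) + (16 - 2*x)) = 3*((x**2 + (3*(-1))*x) + (16 - 2*x)) = 3*((x**2 - 3*x) + (16 - 2*x)) = 3*(16 + x**2 - 5*x) = 48 - 15*x + 3*x**2)
M(216)/y(-278, -271) = (48 - 15*216 + 3*216**2)/(-271) = (48 - 3240 + 3*46656)*(-1/271) = (48 - 3240 + 139968)*(-1/271) = 136776*(-1/271) = -136776/271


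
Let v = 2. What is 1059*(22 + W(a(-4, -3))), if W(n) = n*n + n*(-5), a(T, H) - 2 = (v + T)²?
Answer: 29652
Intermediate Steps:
a(T, H) = 2 + (2 + T)²
W(n) = n² - 5*n
1059*(22 + W(a(-4, -3))) = 1059*(22 + (2 + (2 - 4)²)*(-5 + (2 + (2 - 4)²))) = 1059*(22 + (2 + (-2)²)*(-5 + (2 + (-2)²))) = 1059*(22 + (2 + 4)*(-5 + (2 + 4))) = 1059*(22 + 6*(-5 + 6)) = 1059*(22 + 6*1) = 1059*(22 + 6) = 1059*28 = 29652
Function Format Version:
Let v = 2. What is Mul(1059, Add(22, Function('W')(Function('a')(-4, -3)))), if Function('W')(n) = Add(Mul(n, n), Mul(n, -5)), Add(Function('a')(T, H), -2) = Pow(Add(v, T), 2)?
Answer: 29652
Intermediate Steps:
Function('a')(T, H) = Add(2, Pow(Add(2, T), 2))
Function('W')(n) = Add(Pow(n, 2), Mul(-5, n))
Mul(1059, Add(22, Function('W')(Function('a')(-4, -3)))) = Mul(1059, Add(22, Mul(Add(2, Pow(Add(2, -4), 2)), Add(-5, Add(2, Pow(Add(2, -4), 2)))))) = Mul(1059, Add(22, Mul(Add(2, Pow(-2, 2)), Add(-5, Add(2, Pow(-2, 2)))))) = Mul(1059, Add(22, Mul(Add(2, 4), Add(-5, Add(2, 4))))) = Mul(1059, Add(22, Mul(6, Add(-5, 6)))) = Mul(1059, Add(22, Mul(6, 1))) = Mul(1059, Add(22, 6)) = Mul(1059, 28) = 29652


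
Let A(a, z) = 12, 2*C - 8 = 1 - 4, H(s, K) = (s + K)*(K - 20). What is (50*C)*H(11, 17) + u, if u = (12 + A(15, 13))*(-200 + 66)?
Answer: -13716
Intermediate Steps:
H(s, K) = (-20 + K)*(K + s) (H(s, K) = (K + s)*(-20 + K) = (-20 + K)*(K + s))
C = 5/2 (C = 4 + (1 - 4)/2 = 4 + (½)*(-3) = 4 - 3/2 = 5/2 ≈ 2.5000)
u = -3216 (u = (12 + 12)*(-200 + 66) = 24*(-134) = -3216)
(50*C)*H(11, 17) + u = (50*(5/2))*(17² - 20*17 - 20*11 + 17*11) - 3216 = 125*(289 - 340 - 220 + 187) - 3216 = 125*(-84) - 3216 = -10500 - 3216 = -13716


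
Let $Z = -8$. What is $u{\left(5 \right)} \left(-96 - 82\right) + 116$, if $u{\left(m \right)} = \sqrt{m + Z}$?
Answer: $116 - 178 i \sqrt{3} \approx 116.0 - 308.31 i$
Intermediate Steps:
$u{\left(m \right)} = \sqrt{-8 + m}$ ($u{\left(m \right)} = \sqrt{m - 8} = \sqrt{-8 + m}$)
$u{\left(5 \right)} \left(-96 - 82\right) + 116 = \sqrt{-8 + 5} \left(-96 - 82\right) + 116 = \sqrt{-3} \left(-178\right) + 116 = i \sqrt{3} \left(-178\right) + 116 = - 178 i \sqrt{3} + 116 = 116 - 178 i \sqrt{3}$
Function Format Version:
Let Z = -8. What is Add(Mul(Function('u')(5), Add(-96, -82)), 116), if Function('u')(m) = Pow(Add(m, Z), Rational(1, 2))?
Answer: Add(116, Mul(-178, I, Pow(3, Rational(1, 2)))) ≈ Add(116.00, Mul(-308.31, I))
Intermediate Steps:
Function('u')(m) = Pow(Add(-8, m), Rational(1, 2)) (Function('u')(m) = Pow(Add(m, -8), Rational(1, 2)) = Pow(Add(-8, m), Rational(1, 2)))
Add(Mul(Function('u')(5), Add(-96, -82)), 116) = Add(Mul(Pow(Add(-8, 5), Rational(1, 2)), Add(-96, -82)), 116) = Add(Mul(Pow(-3, Rational(1, 2)), -178), 116) = Add(Mul(Mul(I, Pow(3, Rational(1, 2))), -178), 116) = Add(Mul(-178, I, Pow(3, Rational(1, 2))), 116) = Add(116, Mul(-178, I, Pow(3, Rational(1, 2))))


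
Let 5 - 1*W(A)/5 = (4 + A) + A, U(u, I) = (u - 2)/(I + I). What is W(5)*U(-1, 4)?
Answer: 135/8 ≈ 16.875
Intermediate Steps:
U(u, I) = (-2 + u)/(2*I) (U(u, I) = (-2 + u)/((2*I)) = (-2 + u)*(1/(2*I)) = (-2 + u)/(2*I))
W(A) = 5 - 10*A (W(A) = 25 - 5*((4 + A) + A) = 25 - 5*(4 + 2*A) = 25 + (-20 - 10*A) = 5 - 10*A)
W(5)*U(-1, 4) = (5 - 10*5)*((1/2)*(-2 - 1)/4) = (5 - 50)*((1/2)*(1/4)*(-3)) = -45*(-3/8) = 135/8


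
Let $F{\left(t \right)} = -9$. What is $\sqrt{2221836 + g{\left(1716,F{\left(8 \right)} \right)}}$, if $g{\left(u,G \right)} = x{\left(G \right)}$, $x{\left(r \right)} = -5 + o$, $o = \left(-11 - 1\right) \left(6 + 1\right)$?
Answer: $109 \sqrt{187} \approx 1490.6$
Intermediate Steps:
$o = -84$ ($o = \left(-12\right) 7 = -84$)
$x{\left(r \right)} = -89$ ($x{\left(r \right)} = -5 - 84 = -89$)
$g{\left(u,G \right)} = -89$
$\sqrt{2221836 + g{\left(1716,F{\left(8 \right)} \right)}} = \sqrt{2221836 - 89} = \sqrt{2221747} = 109 \sqrt{187}$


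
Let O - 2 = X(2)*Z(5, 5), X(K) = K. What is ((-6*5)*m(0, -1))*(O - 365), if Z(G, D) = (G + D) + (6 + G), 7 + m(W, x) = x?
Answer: -77040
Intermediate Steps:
m(W, x) = -7 + x
Z(G, D) = 6 + D + 2*G (Z(G, D) = (D + G) + (6 + G) = 6 + D + 2*G)
O = 44 (O = 2 + 2*(6 + 5 + 2*5) = 2 + 2*(6 + 5 + 10) = 2 + 2*21 = 2 + 42 = 44)
((-6*5)*m(0, -1))*(O - 365) = ((-6*5)*(-7 - 1))*(44 - 365) = -30*(-8)*(-321) = 240*(-321) = -77040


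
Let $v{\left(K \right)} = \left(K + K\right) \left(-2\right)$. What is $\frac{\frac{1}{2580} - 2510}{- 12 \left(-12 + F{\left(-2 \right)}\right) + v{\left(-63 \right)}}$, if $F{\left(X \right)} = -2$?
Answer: $- \frac{6475799}{1083600} \approx -5.9762$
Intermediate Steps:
$v{\left(K \right)} = - 4 K$ ($v{\left(K \right)} = 2 K \left(-2\right) = - 4 K$)
$\frac{\frac{1}{2580} - 2510}{- 12 \left(-12 + F{\left(-2 \right)}\right) + v{\left(-63 \right)}} = \frac{\frac{1}{2580} - 2510}{- 12 \left(-12 - 2\right) - -252} = \frac{\frac{1}{2580} - 2510}{\left(-12\right) \left(-14\right) + 252} = - \frac{6475799}{2580 \left(168 + 252\right)} = - \frac{6475799}{2580 \cdot 420} = \left(- \frac{6475799}{2580}\right) \frac{1}{420} = - \frac{6475799}{1083600}$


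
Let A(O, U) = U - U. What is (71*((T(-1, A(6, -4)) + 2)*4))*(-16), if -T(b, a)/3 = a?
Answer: -9088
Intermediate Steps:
A(O, U) = 0
T(b, a) = -3*a
(71*((T(-1, A(6, -4)) + 2)*4))*(-16) = (71*((-3*0 + 2)*4))*(-16) = (71*((0 + 2)*4))*(-16) = (71*(2*4))*(-16) = (71*8)*(-16) = 568*(-16) = -9088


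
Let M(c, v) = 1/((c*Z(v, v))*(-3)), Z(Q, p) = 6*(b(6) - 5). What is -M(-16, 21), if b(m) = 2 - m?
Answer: 1/2592 ≈ 0.00038580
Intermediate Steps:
Z(Q, p) = -54 (Z(Q, p) = 6*((2 - 1*6) - 5) = 6*((2 - 6) - 5) = 6*(-4 - 5) = 6*(-9) = -54)
M(c, v) = 1/(162*c) (M(c, v) = 1/((c*(-54))*(-3)) = 1/(-54*c*(-3)) = 1/(162*c))
-M(-16, 21) = -1/(162*(-16)) = -(-1)/(162*16) = -1*(-1/2592) = 1/2592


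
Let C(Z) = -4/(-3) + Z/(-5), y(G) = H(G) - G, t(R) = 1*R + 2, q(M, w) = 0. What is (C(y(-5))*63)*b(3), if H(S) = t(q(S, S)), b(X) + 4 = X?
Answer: 21/5 ≈ 4.2000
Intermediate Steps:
b(X) = -4 + X
t(R) = 2 + R (t(R) = R + 2 = 2 + R)
H(S) = 2 (H(S) = 2 + 0 = 2)
y(G) = 2 - G
C(Z) = 4/3 - Z/5 (C(Z) = -4*(-⅓) + Z*(-⅕) = 4/3 - Z/5)
(C(y(-5))*63)*b(3) = ((4/3 - (2 - 1*(-5))/5)*63)*(-4 + 3) = ((4/3 - (2 + 5)/5)*63)*(-1) = ((4/3 - ⅕*7)*63)*(-1) = ((4/3 - 7/5)*63)*(-1) = -1/15*63*(-1) = -21/5*(-1) = 21/5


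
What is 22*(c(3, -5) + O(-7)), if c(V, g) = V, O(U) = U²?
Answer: 1144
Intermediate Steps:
22*(c(3, -5) + O(-7)) = 22*(3 + (-7)²) = 22*(3 + 49) = 22*52 = 1144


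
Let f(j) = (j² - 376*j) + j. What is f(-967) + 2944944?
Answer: 4242658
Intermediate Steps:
f(j) = j² - 375*j
f(-967) + 2944944 = -967*(-375 - 967) + 2944944 = -967*(-1342) + 2944944 = 1297714 + 2944944 = 4242658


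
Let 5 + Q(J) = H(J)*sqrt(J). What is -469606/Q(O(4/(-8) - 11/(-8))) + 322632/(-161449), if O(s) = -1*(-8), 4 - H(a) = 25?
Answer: -380217275366/565555847 + 19723452*sqrt(2)/3503 ≈ 7290.4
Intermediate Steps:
H(a) = -21 (H(a) = 4 - 1*25 = 4 - 25 = -21)
O(s) = 8
Q(J) = -5 - 21*sqrt(J)
-469606/Q(O(4/(-8) - 11/(-8))) + 322632/(-161449) = -469606/(-5 - 42*sqrt(2)) + 322632/(-161449) = -469606/(-5 - 42*sqrt(2)) + 322632*(-1/161449) = -469606/(-5 - 42*sqrt(2)) - 322632/161449 = -322632/161449 - 469606/(-5 - 42*sqrt(2))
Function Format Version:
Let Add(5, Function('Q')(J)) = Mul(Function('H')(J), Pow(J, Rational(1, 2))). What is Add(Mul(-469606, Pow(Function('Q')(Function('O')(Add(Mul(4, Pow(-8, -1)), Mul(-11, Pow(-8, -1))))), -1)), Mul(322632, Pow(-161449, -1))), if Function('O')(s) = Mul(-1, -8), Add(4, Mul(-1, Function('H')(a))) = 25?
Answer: Add(Rational(-380217275366, 565555847), Mul(Rational(19723452, 3503), Pow(2, Rational(1, 2)))) ≈ 7290.4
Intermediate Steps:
Function('H')(a) = -21 (Function('H')(a) = Add(4, Mul(-1, 25)) = Add(4, -25) = -21)
Function('O')(s) = 8
Function('Q')(J) = Add(-5, Mul(-21, Pow(J, Rational(1, 2))))
Add(Mul(-469606, Pow(Function('Q')(Function('O')(Add(Mul(4, Pow(-8, -1)), Mul(-11, Pow(-8, -1))))), -1)), Mul(322632, Pow(-161449, -1))) = Add(Mul(-469606, Pow(Add(-5, Mul(-21, Pow(8, Rational(1, 2)))), -1)), Mul(322632, Pow(-161449, -1))) = Add(Mul(-469606, Pow(Add(-5, Mul(-21, Mul(2, Pow(2, Rational(1, 2))))), -1)), Mul(322632, Rational(-1, 161449))) = Add(Mul(-469606, Pow(Add(-5, Mul(-42, Pow(2, Rational(1, 2)))), -1)), Rational(-322632, 161449)) = Add(Rational(-322632, 161449), Mul(-469606, Pow(Add(-5, Mul(-42, Pow(2, Rational(1, 2)))), -1)))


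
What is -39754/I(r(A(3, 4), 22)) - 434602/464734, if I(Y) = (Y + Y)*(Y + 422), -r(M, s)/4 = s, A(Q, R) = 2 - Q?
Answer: -160741103/620884624 ≈ -0.25889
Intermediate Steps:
r(M, s) = -4*s
I(Y) = 2*Y*(422 + Y) (I(Y) = (2*Y)*(422 + Y) = 2*Y*(422 + Y))
-39754/I(r(A(3, 4), 22)) - 434602/464734 = -39754*(-1/(176*(422 - 4*22))) - 434602/464734 = -39754*(-1/(176*(422 - 88))) - 434602*1/464734 = -39754/(2*(-88)*334) - 217301/232367 = -39754/(-58784) - 217301/232367 = -39754*(-1/58784) - 217301/232367 = 1807/2672 - 217301/232367 = -160741103/620884624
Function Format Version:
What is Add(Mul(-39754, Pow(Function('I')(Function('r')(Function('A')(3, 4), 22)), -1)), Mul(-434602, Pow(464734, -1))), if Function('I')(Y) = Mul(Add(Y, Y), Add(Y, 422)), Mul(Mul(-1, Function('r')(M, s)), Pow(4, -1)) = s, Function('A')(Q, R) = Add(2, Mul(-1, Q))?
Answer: Rational(-160741103, 620884624) ≈ -0.25889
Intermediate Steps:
Function('r')(M, s) = Mul(-4, s)
Function('I')(Y) = Mul(2, Y, Add(422, Y)) (Function('I')(Y) = Mul(Mul(2, Y), Add(422, Y)) = Mul(2, Y, Add(422, Y)))
Add(Mul(-39754, Pow(Function('I')(Function('r')(Function('A')(3, 4), 22)), -1)), Mul(-434602, Pow(464734, -1))) = Add(Mul(-39754, Pow(Mul(2, Mul(-4, 22), Add(422, Mul(-4, 22))), -1)), Mul(-434602, Pow(464734, -1))) = Add(Mul(-39754, Pow(Mul(2, -88, Add(422, -88)), -1)), Mul(-434602, Rational(1, 464734))) = Add(Mul(-39754, Pow(Mul(2, -88, 334), -1)), Rational(-217301, 232367)) = Add(Mul(-39754, Pow(-58784, -1)), Rational(-217301, 232367)) = Add(Mul(-39754, Rational(-1, 58784)), Rational(-217301, 232367)) = Add(Rational(1807, 2672), Rational(-217301, 232367)) = Rational(-160741103, 620884624)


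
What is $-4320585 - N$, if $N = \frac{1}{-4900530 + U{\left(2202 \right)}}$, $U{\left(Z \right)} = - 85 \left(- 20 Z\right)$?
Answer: $- \frac{4999478521049}{1157130} \approx -4.3206 \cdot 10^{6}$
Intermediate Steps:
$U{\left(Z \right)} = 1700 Z$
$N = - \frac{1}{1157130}$ ($N = \frac{1}{-4900530 + 1700 \cdot 2202} = \frac{1}{-4900530 + 3743400} = \frac{1}{-1157130} = - \frac{1}{1157130} \approx -8.6421 \cdot 10^{-7}$)
$-4320585 - N = -4320585 - - \frac{1}{1157130} = -4320585 + \frac{1}{1157130} = - \frac{4999478521049}{1157130}$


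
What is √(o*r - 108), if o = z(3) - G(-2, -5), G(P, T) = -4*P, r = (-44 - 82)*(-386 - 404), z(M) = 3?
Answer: 12*I*√3457 ≈ 705.55*I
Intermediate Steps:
r = 99540 (r = -126*(-790) = 99540)
o = -5 (o = 3 - (-4)*(-2) = 3 - 1*8 = 3 - 8 = -5)
√(o*r - 108) = √(-5*99540 - 108) = √(-497700 - 108) = √(-497808) = 12*I*√3457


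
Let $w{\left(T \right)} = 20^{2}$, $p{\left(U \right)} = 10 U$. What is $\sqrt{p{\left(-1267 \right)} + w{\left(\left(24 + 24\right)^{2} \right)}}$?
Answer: $i \sqrt{12270} \approx 110.77 i$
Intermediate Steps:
$w{\left(T \right)} = 400$
$\sqrt{p{\left(-1267 \right)} + w{\left(\left(24 + 24\right)^{2} \right)}} = \sqrt{10 \left(-1267\right) + 400} = \sqrt{-12670 + 400} = \sqrt{-12270} = i \sqrt{12270}$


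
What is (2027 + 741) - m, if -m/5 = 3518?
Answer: 20358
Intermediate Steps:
m = -17590 (m = -5*3518 = -17590)
(2027 + 741) - m = (2027 + 741) - 1*(-17590) = 2768 + 17590 = 20358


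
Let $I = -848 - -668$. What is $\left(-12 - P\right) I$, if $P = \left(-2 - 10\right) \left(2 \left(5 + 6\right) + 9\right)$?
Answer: $-64800$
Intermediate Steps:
$P = -372$ ($P = - 12 \left(2 \cdot 11 + 9\right) = - 12 \left(22 + 9\right) = \left(-12\right) 31 = -372$)
$I = -180$ ($I = -848 + 668 = -180$)
$\left(-12 - P\right) I = \left(-12 - -372\right) \left(-180\right) = \left(-12 + 372\right) \left(-180\right) = 360 \left(-180\right) = -64800$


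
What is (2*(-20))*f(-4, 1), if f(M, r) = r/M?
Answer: 10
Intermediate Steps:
(2*(-20))*f(-4, 1) = (2*(-20))*(1/(-4)) = -40*(-1)/4 = -40*(-¼) = 10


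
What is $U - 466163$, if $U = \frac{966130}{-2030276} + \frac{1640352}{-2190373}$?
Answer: $- \frac{1036530542584301083}{2223530866474} \approx -4.6616 \cdot 10^{5}$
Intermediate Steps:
$U = - \frac{2723276181821}{2223530866474}$ ($U = 966130 \left(- \frac{1}{2030276}\right) + 1640352 \left(- \frac{1}{2190373}\right) = - \frac{483065}{1015138} - \frac{1640352}{2190373} = - \frac{2723276181821}{2223530866474} \approx -1.2248$)
$U - 466163 = - \frac{2723276181821}{2223530866474} - 466163 = - \frac{1036530542584301083}{2223530866474}$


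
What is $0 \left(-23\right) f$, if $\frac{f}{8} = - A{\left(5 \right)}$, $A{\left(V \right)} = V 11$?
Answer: $0$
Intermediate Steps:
$A{\left(V \right)} = 11 V$
$f = -440$ ($f = 8 \left(- 11 \cdot 5\right) = 8 \left(\left(-1\right) 55\right) = 8 \left(-55\right) = -440$)
$0 \left(-23\right) f = 0 \left(-23\right) \left(-440\right) = 0 \left(-440\right) = 0$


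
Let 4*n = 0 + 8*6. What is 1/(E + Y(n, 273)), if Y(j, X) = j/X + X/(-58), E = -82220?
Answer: -5278/433981771 ≈ -1.2162e-5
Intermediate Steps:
n = 12 (n = (0 + 8*6)/4 = (0 + 48)/4 = (¼)*48 = 12)
Y(j, X) = -X/58 + j/X (Y(j, X) = j/X + X*(-1/58) = j/X - X/58 = -X/58 + j/X)
1/(E + Y(n, 273)) = 1/(-82220 + (-1/58*273 + 12/273)) = 1/(-82220 + (-273/58 + 12*(1/273))) = 1/(-82220 + (-273/58 + 4/91)) = 1/(-82220 - 24611/5278) = 1/(-433981771/5278) = -5278/433981771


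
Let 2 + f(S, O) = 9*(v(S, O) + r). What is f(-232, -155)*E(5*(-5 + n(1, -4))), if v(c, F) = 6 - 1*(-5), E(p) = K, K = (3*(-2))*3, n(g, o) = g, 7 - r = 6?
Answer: -1908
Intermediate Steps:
r = 1 (r = 7 - 1*6 = 7 - 6 = 1)
K = -18 (K = -6*3 = -18)
E(p) = -18
v(c, F) = 11 (v(c, F) = 6 + 5 = 11)
f(S, O) = 106 (f(S, O) = -2 + 9*(11 + 1) = -2 + 9*12 = -2 + 108 = 106)
f(-232, -155)*E(5*(-5 + n(1, -4))) = 106*(-18) = -1908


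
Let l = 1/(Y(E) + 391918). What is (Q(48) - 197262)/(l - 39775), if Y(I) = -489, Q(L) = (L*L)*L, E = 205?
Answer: 5654191905/2594848079 ≈ 2.1790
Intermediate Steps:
Q(L) = L**3 (Q(L) = L**2*L = L**3)
l = 1/391429 (l = 1/(-489 + 391918) = 1/391429 ≈ 2.5547e-6)
(Q(48) - 197262)/(l - 39775) = (48**3 - 197262)/(1/391429 - 39775) = (110592 - 197262)/(-15569088474/391429) = -86670*(-391429/15569088474) = 5654191905/2594848079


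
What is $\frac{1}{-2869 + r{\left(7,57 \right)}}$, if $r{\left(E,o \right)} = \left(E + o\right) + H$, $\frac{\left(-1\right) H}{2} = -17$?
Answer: $- \frac{1}{2771} \approx -0.00036088$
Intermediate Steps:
$H = 34$ ($H = \left(-2\right) \left(-17\right) = 34$)
$r{\left(E,o \right)} = 34 + E + o$ ($r{\left(E,o \right)} = \left(E + o\right) + 34 = 34 + E + o$)
$\frac{1}{-2869 + r{\left(7,57 \right)}} = \frac{1}{-2869 + \left(34 + 7 + 57\right)} = \frac{1}{-2869 + 98} = \frac{1}{-2771} = - \frac{1}{2771}$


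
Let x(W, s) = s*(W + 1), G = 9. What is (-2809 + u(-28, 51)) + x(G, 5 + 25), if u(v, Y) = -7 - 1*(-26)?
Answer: -2490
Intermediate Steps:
u(v, Y) = 19 (u(v, Y) = -7 + 26 = 19)
x(W, s) = s*(1 + W)
(-2809 + u(-28, 51)) + x(G, 5 + 25) = (-2809 + 19) + (5 + 25)*(1 + 9) = -2790 + 30*10 = -2790 + 300 = -2490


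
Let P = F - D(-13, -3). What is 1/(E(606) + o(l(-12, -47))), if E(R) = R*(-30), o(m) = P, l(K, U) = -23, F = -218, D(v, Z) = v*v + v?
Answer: -1/18554 ≈ -5.3897e-5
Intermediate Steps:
D(v, Z) = v + v**2 (D(v, Z) = v**2 + v = v + v**2)
P = -374 (P = -218 - (-13)*(1 - 13) = -218 - (-13)*(-12) = -218 - 1*156 = -218 - 156 = -374)
o(m) = -374
E(R) = -30*R
1/(E(606) + o(l(-12, -47))) = 1/(-30*606 - 374) = 1/(-18180 - 374) = 1/(-18554) = -1/18554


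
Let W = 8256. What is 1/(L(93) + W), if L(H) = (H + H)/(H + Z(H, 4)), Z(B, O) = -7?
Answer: 43/355101 ≈ 0.00012109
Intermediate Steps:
L(H) = 2*H/(-7 + H) (L(H) = (H + H)/(H - 7) = (2*H)/(-7 + H) = 2*H/(-7 + H))
1/(L(93) + W) = 1/(2*93/(-7 + 93) + 8256) = 1/(2*93/86 + 8256) = 1/(2*93*(1/86) + 8256) = 1/(93/43 + 8256) = 1/(355101/43) = 43/355101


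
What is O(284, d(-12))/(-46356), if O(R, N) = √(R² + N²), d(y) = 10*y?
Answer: -√5941/11589 ≈ -0.0066510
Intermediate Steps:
O(R, N) = √(N² + R²)
O(284, d(-12))/(-46356) = √((10*(-12))² + 284²)/(-46356) = √((-120)² + 80656)*(-1/46356) = √(14400 + 80656)*(-1/46356) = √95056*(-1/46356) = (4*√5941)*(-1/46356) = -√5941/11589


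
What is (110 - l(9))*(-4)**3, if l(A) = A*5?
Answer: -4160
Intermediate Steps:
l(A) = 5*A
(110 - l(9))*(-4)**3 = (110 - 5*9)*(-4)**3 = (110 - 1*45)*(-64) = (110 - 45)*(-64) = 65*(-64) = -4160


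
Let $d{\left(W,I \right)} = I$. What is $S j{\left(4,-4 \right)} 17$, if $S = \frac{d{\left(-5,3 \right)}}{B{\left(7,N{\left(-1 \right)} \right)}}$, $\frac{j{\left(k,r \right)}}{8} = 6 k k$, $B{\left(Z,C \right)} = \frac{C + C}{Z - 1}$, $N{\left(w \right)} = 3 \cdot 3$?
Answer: $13056$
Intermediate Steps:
$N{\left(w \right)} = 9$
$B{\left(Z,C \right)} = \frac{2 C}{-1 + Z}$
$j{\left(k,r \right)} = 48 k^{2}$ ($j{\left(k,r \right)} = 8 \cdot 6 k k = 8 \cdot 6 k^{2} = 48 k^{2}$)
$S = 1$ ($S = \frac{3}{2 \cdot 9 \frac{1}{-1 + 7}} = \frac{3}{2 \cdot 9 \cdot \frac{1}{6}} = \frac{3}{3} = 3 \cdot \frac{1}{3} = 1$)
$S j{\left(4,-4 \right)} 17 = 1 \cdot 48 \cdot 4^{2} \cdot 17 = 1 \cdot 48 \cdot 16 \cdot 17 = 1 \cdot 768 \cdot 17 = 768 \cdot 17 = 13056$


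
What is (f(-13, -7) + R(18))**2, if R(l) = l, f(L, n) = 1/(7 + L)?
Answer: 11449/36 ≈ 318.03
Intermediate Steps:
(f(-13, -7) + R(18))**2 = (1/(7 - 13) + 18)**2 = (1/(-6) + 18)**2 = (-1/6 + 18)**2 = (107/6)**2 = 11449/36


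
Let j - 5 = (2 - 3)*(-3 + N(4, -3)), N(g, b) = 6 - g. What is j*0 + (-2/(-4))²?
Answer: ¼ ≈ 0.25000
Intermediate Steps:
j = 6 (j = 5 + (2 - 3)*(-3 + (6 - 1*4)) = 5 - (-3 + (6 - 4)) = 5 - (-3 + 2) = 5 - 1*(-1) = 5 + 1 = 6)
j*0 + (-2/(-4))² = 6*0 + (-2/(-4))² = 0 + (-2*(-¼))² = 0 + (½)² = 0 + ¼ = ¼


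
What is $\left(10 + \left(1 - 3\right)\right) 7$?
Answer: $56$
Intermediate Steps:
$\left(10 + \left(1 - 3\right)\right) 7 = \left(10 - 2\right) 7 = 8 \cdot 7 = 56$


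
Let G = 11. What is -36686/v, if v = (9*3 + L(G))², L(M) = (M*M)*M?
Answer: -18343/922082 ≈ -0.019893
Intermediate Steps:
L(M) = M³ (L(M) = M²*M = M³)
v = 1844164 (v = (9*3 + 11³)² = (27 + 1331)² = 1358² = 1844164)
-36686/v = -36686/1844164 = -36686*1/1844164 = -18343/922082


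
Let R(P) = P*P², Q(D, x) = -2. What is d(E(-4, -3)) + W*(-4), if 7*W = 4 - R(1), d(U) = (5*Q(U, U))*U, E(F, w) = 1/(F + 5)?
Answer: -82/7 ≈ -11.714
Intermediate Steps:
R(P) = P³
E(F, w) = 1/(5 + F)
d(U) = -10*U (d(U) = (5*(-2))*U = -10*U)
W = 3/7 (W = (4 - 1*1³)/7 = (4 - 1*1)/7 = (4 - 1)/7 = (⅐)*3 = 3/7 ≈ 0.42857)
d(E(-4, -3)) + W*(-4) = -10/(5 - 4) + (3/7)*(-4) = -10/1 - 12/7 = -10*1 - 12/7 = -10 - 12/7 = -82/7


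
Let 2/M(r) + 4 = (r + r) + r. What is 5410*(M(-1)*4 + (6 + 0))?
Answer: 183940/7 ≈ 26277.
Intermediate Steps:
M(r) = 2/(-4 + 3*r) (M(r) = 2/(-4 + ((r + r) + r)) = 2/(-4 + (2*r + r)) = 2/(-4 + 3*r))
5410*(M(-1)*4 + (6 + 0)) = 5410*((2/(-4 + 3*(-1)))*4 + (6 + 0)) = 5410*((2/(-4 - 3))*4 + 6) = 5410*((2/(-7))*4 + 6) = 5410*((2*(-⅐))*4 + 6) = 5410*(-2/7*4 + 6) = 5410*(-8/7 + 6) = 5410*(34/7) = 183940/7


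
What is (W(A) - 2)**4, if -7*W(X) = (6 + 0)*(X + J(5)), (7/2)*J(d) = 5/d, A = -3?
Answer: 65536/5764801 ≈ 0.011368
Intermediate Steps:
J(d) = 10/(7*d) (J(d) = 2*(5/d)/7 = 10/(7*d))
W(X) = -12/49 - 6*X/7 (W(X) = -(6 + 0)*(X + (10/7)/5)/7 = -6*(X + (10/7)*(1/5))/7 = -6*(X + 2/7)/7 = -6*(2/7 + X)/7 = -(12/7 + 6*X)/7 = -12/49 - 6*X/7)
(W(A) - 2)**4 = ((-12/49 - 6/7*(-3)) - 2)**4 = ((-12/49 + 18/7) - 2)**4 = (114/49 - 2)**4 = (16/49)**4 = 65536/5764801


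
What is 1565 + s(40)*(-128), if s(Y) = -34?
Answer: 5917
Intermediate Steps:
1565 + s(40)*(-128) = 1565 - 34*(-128) = 1565 + 4352 = 5917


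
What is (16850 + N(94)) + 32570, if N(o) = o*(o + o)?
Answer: 67092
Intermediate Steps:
N(o) = 2*o² (N(o) = o*(2*o) = 2*o²)
(16850 + N(94)) + 32570 = (16850 + 2*94²) + 32570 = (16850 + 2*8836) + 32570 = (16850 + 17672) + 32570 = 34522 + 32570 = 67092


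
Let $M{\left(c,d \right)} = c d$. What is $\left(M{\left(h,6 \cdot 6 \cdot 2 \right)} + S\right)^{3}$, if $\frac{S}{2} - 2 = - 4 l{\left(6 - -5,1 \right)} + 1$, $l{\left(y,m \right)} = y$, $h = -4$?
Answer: $-50653000$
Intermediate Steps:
$S = -82$ ($S = 4 + 2 \left(- 4 \left(6 - -5\right) + 1\right) = 4 + 2 \left(- 4 \left(6 + 5\right) + 1\right) = 4 + 2 \left(\left(-4\right) 11 + 1\right) = 4 + 2 \left(-44 + 1\right) = 4 + 2 \left(-43\right) = 4 - 86 = -82$)
$\left(M{\left(h,6 \cdot 6 \cdot 2 \right)} + S\right)^{3} = \left(- 4 \cdot 6 \cdot 6 \cdot 2 - 82\right)^{3} = \left(- 4 \cdot 36 \cdot 2 - 82\right)^{3} = \left(\left(-4\right) 72 - 82\right)^{3} = \left(-288 - 82\right)^{3} = \left(-370\right)^{3} = -50653000$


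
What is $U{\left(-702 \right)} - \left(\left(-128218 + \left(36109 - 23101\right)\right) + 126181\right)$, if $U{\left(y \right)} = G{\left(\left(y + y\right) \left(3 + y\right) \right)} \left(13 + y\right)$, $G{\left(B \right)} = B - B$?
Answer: $-10971$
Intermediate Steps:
$G{\left(B \right)} = 0$
$U{\left(y \right)} = 0$ ($U{\left(y \right)} = 0 \left(13 + y\right) = 0$)
$U{\left(-702 \right)} - \left(\left(-128218 + \left(36109 - 23101\right)\right) + 126181\right) = 0 - \left(\left(-128218 + \left(36109 - 23101\right)\right) + 126181\right) = 0 - \left(\left(-128218 + 13008\right) + 126181\right) = 0 - \left(-115210 + 126181\right) = 0 - 10971 = -10971$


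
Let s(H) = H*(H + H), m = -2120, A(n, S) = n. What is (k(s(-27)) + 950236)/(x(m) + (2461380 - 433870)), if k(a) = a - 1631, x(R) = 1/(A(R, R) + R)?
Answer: 4028267120/8596642399 ≈ 0.46859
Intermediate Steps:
x(R) = 1/(2*R) (x(R) = 1/(R + R) = 1/(2*R))
s(H) = 2*H**2 (s(H) = H*(2*H) = 2*H**2)
k(a) = -1631 + a
(k(s(-27)) + 950236)/(x(m) + (2461380 - 433870)) = ((-1631 + 2*(-27)**2) + 950236)/((1/2)/(-2120) + (2461380 - 433870)) = ((-1631 + 2*729) + 950236)/((1/2)*(-1/2120) + 2027510) = ((-1631 + 1458) + 950236)/(-1/4240 + 2027510) = (-173 + 950236)/(8596642399/4240) = 950063*(4240/8596642399) = 4028267120/8596642399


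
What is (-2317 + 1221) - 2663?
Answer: -3759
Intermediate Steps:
(-2317 + 1221) - 2663 = -1096 - 2663 = -3759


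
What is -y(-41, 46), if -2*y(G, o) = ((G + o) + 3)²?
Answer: 32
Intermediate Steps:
y(G, o) = -(3 + G + o)²/2 (y(G, o) = -((G + o) + 3)²/2 = -(3 + G + o)²/2)
-y(-41, 46) = -(-1)*(3 - 41 + 46)²/2 = -(-1)*8²/2 = -(-1)*64/2 = -1*(-32) = 32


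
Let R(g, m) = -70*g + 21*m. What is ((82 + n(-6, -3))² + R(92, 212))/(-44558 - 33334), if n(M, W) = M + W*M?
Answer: -1712/19473 ≈ -0.087917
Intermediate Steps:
n(M, W) = M + M*W
((82 + n(-6, -3))² + R(92, 212))/(-44558 - 33334) = ((82 - 6*(1 - 3))² + (-70*92 + 21*212))/(-44558 - 33334) = ((82 - 6*(-2))² + (-6440 + 4452))/(-77892) = ((82 + 12)² - 1988)*(-1/77892) = (94² - 1988)*(-1/77892) = (8836 - 1988)*(-1/77892) = 6848*(-1/77892) = -1712/19473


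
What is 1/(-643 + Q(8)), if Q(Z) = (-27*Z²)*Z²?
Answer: -1/111235 ≈ -8.9900e-6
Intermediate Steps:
Q(Z) = -27*Z⁴
1/(-643 + Q(8)) = 1/(-643 - 27*8⁴) = 1/(-643 - 27*4096) = 1/(-643 - 110592) = 1/(-111235) = -1/111235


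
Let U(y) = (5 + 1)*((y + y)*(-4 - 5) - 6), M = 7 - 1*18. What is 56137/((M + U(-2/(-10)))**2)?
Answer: 1403425/117649 ≈ 11.929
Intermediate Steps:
M = -11 (M = 7 - 18 = -11)
U(y) = -36 - 108*y (U(y) = 6*((2*y)*(-9) - 6) = 6*(-18*y - 6) = 6*(-6 - 18*y) = -36 - 108*y)
56137/((M + U(-2/(-10)))**2) = 56137/((-11 + (-36 - (-216)/(-10)))**2) = 56137/((-11 + (-36 - (-216)*(-1)/10))**2) = 56137/((-11 + (-36 - 108*1/5))**2) = 56137/((-11 + (-36 - 108/5))**2) = 56137/((-11 - 288/5)**2) = 56137/((-343/5)**2) = 56137/(117649/25) = 56137*(25/117649) = 1403425/117649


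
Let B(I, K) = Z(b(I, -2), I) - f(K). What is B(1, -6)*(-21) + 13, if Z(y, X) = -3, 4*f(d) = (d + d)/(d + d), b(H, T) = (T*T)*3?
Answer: 325/4 ≈ 81.250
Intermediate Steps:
b(H, T) = 3*T**2 (b(H, T) = T**2*3 = 3*T**2)
f(d) = 1/4 (f(d) = ((d + d)/(d + d))/4 = ((2*d)/((2*d)))/4 = ((2*d)*(1/(2*d)))/4 = (1/4)*1 = 1/4)
B(I, K) = -13/4 (B(I, K) = -3 - 1*1/4 = -3 - 1/4 = -13/4)
B(1, -6)*(-21) + 13 = -13/4*(-21) + 13 = 273/4 + 13 = 325/4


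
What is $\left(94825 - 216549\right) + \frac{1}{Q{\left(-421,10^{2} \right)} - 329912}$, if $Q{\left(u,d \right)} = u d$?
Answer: $- \frac{45282788689}{372012} \approx -1.2172 \cdot 10^{5}$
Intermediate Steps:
$Q{\left(u,d \right)} = d u$
$\left(94825 - 216549\right) + \frac{1}{Q{\left(-421,10^{2} \right)} - 329912} = \left(94825 - 216549\right) + \frac{1}{10^{2} \left(-421\right) - 329912} = -121724 + \frac{1}{100 \left(-421\right) - 329912} = -121724 + \frac{1}{-42100 - 329912} = -121724 + \frac{1}{-372012} = -121724 - \frac{1}{372012} = - \frac{45282788689}{372012}$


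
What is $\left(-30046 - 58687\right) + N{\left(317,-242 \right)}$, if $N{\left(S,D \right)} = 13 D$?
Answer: $-91879$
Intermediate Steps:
$\left(-30046 - 58687\right) + N{\left(317,-242 \right)} = \left(-30046 - 58687\right) + 13 \left(-242\right) = -88733 - 3146 = -91879$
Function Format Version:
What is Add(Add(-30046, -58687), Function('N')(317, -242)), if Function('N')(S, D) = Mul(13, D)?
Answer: -91879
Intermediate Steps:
Add(Add(-30046, -58687), Function('N')(317, -242)) = Add(Add(-30046, -58687), Mul(13, -242)) = Add(-88733, -3146) = -91879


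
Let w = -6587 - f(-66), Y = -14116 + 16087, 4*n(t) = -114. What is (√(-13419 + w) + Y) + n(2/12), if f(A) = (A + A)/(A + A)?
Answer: 3885/2 + 9*I*√247 ≈ 1942.5 + 141.45*I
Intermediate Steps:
n(t) = -57/2 (n(t) = (¼)*(-114) = -57/2)
Y = 1971
f(A) = 1 (f(A) = (2*A)/((2*A)) = (2*A)*(1/(2*A)) = 1)
w = -6588 (w = -6587 - 1*1 = -6587 - 1 = -6588)
(√(-13419 + w) + Y) + n(2/12) = (√(-13419 - 6588) + 1971) - 57/2 = (√(-20007) + 1971) - 57/2 = (9*I*√247 + 1971) - 57/2 = (1971 + 9*I*√247) - 57/2 = 3885/2 + 9*I*√247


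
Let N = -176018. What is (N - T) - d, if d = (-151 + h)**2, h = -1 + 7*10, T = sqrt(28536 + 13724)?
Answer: -182742 - 2*sqrt(10565) ≈ -1.8295e+5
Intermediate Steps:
T = 2*sqrt(10565) (T = sqrt(42260) = 2*sqrt(10565) ≈ 205.57)
h = 69 (h = -1 + 70 = 69)
d = 6724 (d = (-151 + 69)**2 = (-82)**2 = 6724)
(N - T) - d = (-176018 - 2*sqrt(10565)) - 1*6724 = (-176018 - 2*sqrt(10565)) - 6724 = -182742 - 2*sqrt(10565)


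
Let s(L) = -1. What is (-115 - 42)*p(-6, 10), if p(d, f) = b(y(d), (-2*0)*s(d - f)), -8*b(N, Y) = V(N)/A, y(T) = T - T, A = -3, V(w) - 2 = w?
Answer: -157/12 ≈ -13.083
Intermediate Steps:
V(w) = 2 + w
y(T) = 0
b(N, Y) = 1/12 + N/24 (b(N, Y) = -(2 + N)/(8*(-3)) = -(2 + N)*(-1)/(8*3) = -(-⅔ - N/3)/8 = 1/12 + N/24)
p(d, f) = 1/12 (p(d, f) = 1/12 + (1/24)*0 = 1/12 + 0 = 1/12)
(-115 - 42)*p(-6, 10) = (-115 - 42)*(1/12) = -157*1/12 = -157/12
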